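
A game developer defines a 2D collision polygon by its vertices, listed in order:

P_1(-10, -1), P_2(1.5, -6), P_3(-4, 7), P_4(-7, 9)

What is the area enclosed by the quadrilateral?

79

Σ = (61.5) + (-13.5) + (13) + (97) = 158
Area = |Σ|/2 = 79.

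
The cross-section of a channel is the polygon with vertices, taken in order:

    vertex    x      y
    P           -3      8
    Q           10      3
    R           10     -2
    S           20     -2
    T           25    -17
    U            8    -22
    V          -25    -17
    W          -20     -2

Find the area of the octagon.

982.5

Cross-terms: -89, -50, 20, -290, -414, -686, -290, -166  ⇒  Σ = -1965
Area = |Σ|/2 = 982.5.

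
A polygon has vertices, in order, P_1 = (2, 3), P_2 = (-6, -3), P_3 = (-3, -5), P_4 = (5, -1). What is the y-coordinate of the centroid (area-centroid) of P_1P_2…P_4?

Apply the shoelace (surveyor's) formula. First the cross-terms c_i = x_i·y_{i+1} − x_{i+1}·y_i:
  12, 21, 28, 17  ⇒  2A = 78, A = 39.
Then Σ (y_i + y_{i+1})·c_i = -302, so ȳ = -302 / (6·39) = -151/117.

-151/117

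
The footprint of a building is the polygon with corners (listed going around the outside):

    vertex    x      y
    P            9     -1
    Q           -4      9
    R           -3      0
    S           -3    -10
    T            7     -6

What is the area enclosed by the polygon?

134.5

Apply the shoelace (surveyor's) formula: 2A = Σ (x_i·y_{i+1} − x_{i+1}·y_i), indices taken mod 5.
Σ = (77) + (27) + (30) + (88) + (47) = 269
Area = |Σ|/2 = 134.5.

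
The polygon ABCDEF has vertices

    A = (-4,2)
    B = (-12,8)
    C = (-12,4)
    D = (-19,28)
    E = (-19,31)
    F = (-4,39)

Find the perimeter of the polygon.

96

|AB| = √((-8)² + (6)²) = √100 = 10
|BC| = √((0)² + (-4)²) = √16 = 4
|CD| = √((-7)² + (24)²) = √625 = 25
|DE| = √((0)² + (3)²) = √9 = 3
|EF| = √((15)² + (8)²) = √289 = 17
|FA| = √((0)² + (-37)²) = √1369 = 37
Perimeter = 10 + 4 + 25 + 3 + 17 + 37 = 96.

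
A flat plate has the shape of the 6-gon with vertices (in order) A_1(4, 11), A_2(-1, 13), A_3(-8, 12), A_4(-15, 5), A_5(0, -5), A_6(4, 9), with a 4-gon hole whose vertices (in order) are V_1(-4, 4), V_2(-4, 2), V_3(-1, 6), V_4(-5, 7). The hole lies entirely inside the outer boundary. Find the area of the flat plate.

Outer boundary:
Σ = (63) + (92) + (140) + (75) + (20) + (8) = 398
Area = |Σ|/2 = 199.
Hole:
Σ = (8) + (-22) + (23) + (8) = 17
Area = |Σ|/2 = 8.5.
Net area = 199 − 8.5 = 190.5.

190.5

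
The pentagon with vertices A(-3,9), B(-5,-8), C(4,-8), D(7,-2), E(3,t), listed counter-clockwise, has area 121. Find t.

2

Write out the shoelace sum; only the two edges meeting at E involve t:
2·Area = [(7·t − 3·(-2)) + (3·9 − (-3)·t)] + 189
       = 10·t + 222 = 242
⇒ t = 2.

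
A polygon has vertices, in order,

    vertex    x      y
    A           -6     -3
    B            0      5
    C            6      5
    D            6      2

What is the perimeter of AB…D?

|AB| = √((6)² + (8)²) = √100 = 10
|BC| = √((6)² + (0)²) = √36 = 6
|CD| = √((0)² + (-3)²) = √9 = 3
|DA| = √((-12)² + (-5)²) = √169 = 13
Perimeter = 10 + 6 + 3 + 13 = 32.

32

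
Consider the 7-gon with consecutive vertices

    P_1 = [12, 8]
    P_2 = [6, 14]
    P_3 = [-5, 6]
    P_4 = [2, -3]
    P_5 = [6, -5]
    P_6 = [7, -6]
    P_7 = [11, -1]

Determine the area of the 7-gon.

197.5

Σ = (120) + (106) + (3) + (8) + (-1) + (59) + (100) = 395
Area = |Σ|/2 = 197.5.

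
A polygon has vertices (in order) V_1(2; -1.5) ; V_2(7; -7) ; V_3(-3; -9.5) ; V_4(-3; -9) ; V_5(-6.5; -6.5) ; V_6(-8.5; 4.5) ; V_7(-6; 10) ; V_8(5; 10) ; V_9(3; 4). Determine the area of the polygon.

Apply the surveyor's formula: 2A = Σ (x_i·y_{i+1} − x_{i+1}·y_i), indices taken mod 9.
V_1→V_2: (2)(-7) − (7)(-1.5) = -3.5
V_2→V_3: (7)(-9.5) − (-3)(-7) = -87.5
V_3→V_4: (-3)(-9) − (-3)(-9.5) = -1.5
V_4→V_5: (-3)(-6.5) − (-6.5)(-9) = -39
V_5→V_6: (-6.5)(4.5) − (-8.5)(-6.5) = -84.5
V_6→V_7: (-8.5)(10) − (-6)(4.5) = -58
V_7→V_8: (-6)(10) − (5)(10) = -110
V_8→V_9: (5)(4) − (3)(10) = -10
V_9→V_1: (3)(-1.5) − (2)(4) = -12.5
Σ = -406.5
Area = |Σ|/2 = 203.25.

203.25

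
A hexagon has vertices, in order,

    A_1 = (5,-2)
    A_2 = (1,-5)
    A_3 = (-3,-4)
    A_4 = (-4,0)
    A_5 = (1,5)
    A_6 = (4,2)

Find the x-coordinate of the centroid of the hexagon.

Apply Gauss's area formula. First the cross-terms c_i = x_i·y_{i+1} − x_{i+1}·y_i:
  -23, -19, -16, -20, -18, -18  ⇒  2A = -114, A = -57.
Then Σ (x_i + x_{i+1})·c_i = -180, so x̄ = -180 / (6·(-57)) = 10/19.

10/19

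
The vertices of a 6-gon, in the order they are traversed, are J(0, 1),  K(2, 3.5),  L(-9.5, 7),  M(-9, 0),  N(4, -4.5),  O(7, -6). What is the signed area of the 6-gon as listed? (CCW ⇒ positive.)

81.625

Σ = (-2) + (47.25) + (63) + (40.5) + (7.5) + (7) = 163.25
Signed area = Σ/2 = 81.625 (positive ⇒ counter-clockwise traversal).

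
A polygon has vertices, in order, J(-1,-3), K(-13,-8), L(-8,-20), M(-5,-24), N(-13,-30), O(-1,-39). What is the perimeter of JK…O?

92

|JK| = √((-12)² + (-5)²) = √169 = 13
|KL| = √((5)² + (-12)²) = √169 = 13
|LM| = √((3)² + (-4)²) = √25 = 5
|MN| = √((-8)² + (-6)²) = √100 = 10
|NO| = √((12)² + (-9)²) = √225 = 15
|OJ| = √((0)² + (36)²) = √1296 = 36
Perimeter = 13 + 13 + 5 + 10 + 15 + 36 = 92.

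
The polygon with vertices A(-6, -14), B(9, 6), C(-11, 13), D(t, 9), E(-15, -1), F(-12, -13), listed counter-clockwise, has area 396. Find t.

-15

Write out the shoelace sum; only the two edges meeting at D involve t:
2·Area = [((-11)·9 − t·13) + (t·(-1) − (-15)·9)] + 546
       = -14·t + 582 = 792
⇒ t = -15.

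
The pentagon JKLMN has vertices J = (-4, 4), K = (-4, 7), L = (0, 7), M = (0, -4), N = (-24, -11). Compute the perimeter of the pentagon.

|JK| = √((0)² + (3)²) = √9 = 3
|KL| = √((4)² + (0)²) = √16 = 4
|LM| = √((0)² + (-11)²) = √121 = 11
|MN| = √((-24)² + (-7)²) = √625 = 25
|NJ| = √((20)² + (15)²) = √625 = 25
Perimeter = 3 + 4 + 11 + 25 + 25 = 68.

68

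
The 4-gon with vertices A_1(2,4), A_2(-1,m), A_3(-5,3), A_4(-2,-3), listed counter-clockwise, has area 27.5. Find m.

5

Write out the shoelace sum; only the two edges meeting at A_2 involve m:
2·Area = [(2·m − (-1)·4) + ((-1)·3 − (-5)·m)] + 19
       = 7·m + 20 = 55
⇒ m = 5.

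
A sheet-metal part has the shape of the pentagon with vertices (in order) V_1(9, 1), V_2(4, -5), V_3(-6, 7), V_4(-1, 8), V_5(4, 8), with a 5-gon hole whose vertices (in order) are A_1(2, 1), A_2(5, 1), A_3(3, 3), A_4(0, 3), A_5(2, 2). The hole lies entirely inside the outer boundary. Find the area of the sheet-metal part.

95

Outer boundary:
Apply the shoelace formula: 2A = Σ (x_i·y_{i+1} − x_{i+1}·y_i), indices taken mod 5.
Cross-terms: -49, -2, -41, -40, -68  ⇒  Σ = -200
Area = |Σ|/2 = 100.
Hole:
Apply the shoelace formula: 2A = Σ (x_i·y_{i+1} − x_{i+1}·y_i), indices taken mod 5.
A_1→A_2: (2)(1) − (5)(1) = -3
A_2→A_3: (5)(3) − (3)(1) = 12
A_3→A_4: (3)(3) − (0)(3) = 9
A_4→A_5: (0)(2) − (2)(3) = -6
A_5→A_1: (2)(1) − (2)(2) = -2
Σ = 10
Area = |Σ|/2 = 5.
Net area = 100 − 5 = 95.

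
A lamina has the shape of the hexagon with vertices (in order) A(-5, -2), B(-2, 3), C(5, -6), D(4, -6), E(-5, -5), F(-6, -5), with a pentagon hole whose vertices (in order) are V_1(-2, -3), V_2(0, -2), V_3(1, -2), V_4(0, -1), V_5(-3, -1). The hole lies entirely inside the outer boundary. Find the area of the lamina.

43.5

Outer boundary:
Apply the surveyor's formula: 2A = Σ (x_i·y_{i+1} − x_{i+1}·y_i), indices taken mod 6.
Σ = (-19) + (-3) + (-6) + (-50) + (-5) + (-13) = -96
Area = |Σ|/2 = 48.
Hole:
Apply the shoelace formula: 2A = Σ (x_i·y_{i+1} − x_{i+1}·y_i), indices taken mod 5.
Σ = (4) + (2) + (-1) + (-3) + (7) = 9
Area = |Σ|/2 = 4.5.
Net area = 48 − 4.5 = 43.5.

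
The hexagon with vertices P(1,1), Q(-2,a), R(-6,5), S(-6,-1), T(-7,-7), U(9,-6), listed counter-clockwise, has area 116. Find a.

The doubled signed area Σ (x_i y_{i+1} − x_{i+1} y_i) is linear in a.
With a=0 it equals 183; the coefficient of a is 7 (from the two edges through Q).
So 7·a + 183 = 2·116 = 232 ⇒ a = 7.

7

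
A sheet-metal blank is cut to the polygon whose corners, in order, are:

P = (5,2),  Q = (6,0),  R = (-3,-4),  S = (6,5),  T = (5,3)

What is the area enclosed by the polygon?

Apply the surveyor's formula: 2A = Σ (x_i·y_{i+1} − x_{i+1}·y_i), indices taken mod 5.
Σ = (-12) + (-24) + (9) + (-7) + (-5) = -39
Area = |Σ|/2 = 19.5.

19.5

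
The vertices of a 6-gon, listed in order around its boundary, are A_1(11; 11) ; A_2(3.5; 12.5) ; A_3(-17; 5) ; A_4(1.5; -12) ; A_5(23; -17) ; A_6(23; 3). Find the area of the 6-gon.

Apply the surveyor's formula: 2A = Σ (x_i·y_{i+1} − x_{i+1}·y_i), indices taken mod 6.
A_1→A_2: (11)(12.5) − (3.5)(11) = 99
A_2→A_3: (3.5)(5) − (-17)(12.5) = 230
A_3→A_4: (-17)(-12) − (1.5)(5) = 196.5
A_4→A_5: (1.5)(-17) − (23)(-12) = 250.5
A_5→A_6: (23)(3) − (23)(-17) = 460
A_6→A_1: (23)(11) − (11)(3) = 220
Σ = 1456
Area = |Σ|/2 = 728.

728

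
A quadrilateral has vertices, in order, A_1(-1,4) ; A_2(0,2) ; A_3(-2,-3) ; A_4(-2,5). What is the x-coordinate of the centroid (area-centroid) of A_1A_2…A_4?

Apply the shoelace (surveyor's) formula. First the cross-terms c_i = x_i·y_{i+1} − x_{i+1}·y_i:
  -2, 4, -16, -3  ⇒  2A = -17, A = -8.5.
Then Σ (x_i + x_{i+1})·c_i = 67, so x̄ = 67 / (6·(-8.5)) = -67/51.

-67/51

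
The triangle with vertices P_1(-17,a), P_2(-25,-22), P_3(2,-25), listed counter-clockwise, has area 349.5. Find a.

3

Write out the shoelace sum; only the two edges meeting at P_1 involve a:
2·Area = [(2·a − (-17)·(-25)) + ((-17)·(-22) − (-25)·a)] + 669
       = 27·a + 618 = 699
⇒ a = 3.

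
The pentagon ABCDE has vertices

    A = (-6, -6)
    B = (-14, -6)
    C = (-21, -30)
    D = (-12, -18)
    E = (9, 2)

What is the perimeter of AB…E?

|AB| = √((-8)² + (0)²) = √64 = 8
|BC| = √((-7)² + (-24)²) = √625 = 25
|CD| = √((9)² + (12)²) = √225 = 15
|DE| = √((21)² + (20)²) = √841 = 29
|EA| = √((-15)² + (-8)²) = √289 = 17
Perimeter = 8 + 25 + 15 + 29 + 17 = 94.

94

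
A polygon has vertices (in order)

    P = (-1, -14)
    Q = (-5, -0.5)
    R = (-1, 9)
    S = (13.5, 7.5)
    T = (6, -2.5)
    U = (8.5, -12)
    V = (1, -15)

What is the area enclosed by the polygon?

Apply the shoelace (surveyor's) formula: 2A = Σ (x_i·y_{i+1} − x_{i+1}·y_i), indices taken mod 7.
Cross-terms: -69.5, -45.5, -129, -78.75, -50.75, -115.5, -29  ⇒  Σ = -518
Area = |Σ|/2 = 259.

259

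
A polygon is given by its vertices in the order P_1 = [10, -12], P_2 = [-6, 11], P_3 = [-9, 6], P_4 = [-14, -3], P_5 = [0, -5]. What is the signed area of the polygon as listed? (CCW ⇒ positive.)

Apply the shoelace formula: 2A = Σ (x_i·y_{i+1} − x_{i+1}·y_i), indices taken mod 5.
Cross-terms: 38, 63, 111, 70, 50  ⇒  Σ = 332
Signed area = Σ/2 = 166 (positive ⇒ counter-clockwise traversal).

166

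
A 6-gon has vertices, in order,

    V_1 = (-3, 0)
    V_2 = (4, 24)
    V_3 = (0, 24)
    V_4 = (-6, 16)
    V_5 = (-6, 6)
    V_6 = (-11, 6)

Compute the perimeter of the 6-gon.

|V_1V_2| = √((7)² + (24)²) = √625 = 25
|V_2V_3| = √((-4)² + (0)²) = √16 = 4
|V_3V_4| = √((-6)² + (-8)²) = √100 = 10
|V_4V_5| = √((0)² + (-10)²) = √100 = 10
|V_5V_6| = √((-5)² + (0)²) = √25 = 5
|V_6V_1| = √((8)² + (-6)²) = √100 = 10
Perimeter = 25 + 4 + 10 + 10 + 5 + 10 = 64.

64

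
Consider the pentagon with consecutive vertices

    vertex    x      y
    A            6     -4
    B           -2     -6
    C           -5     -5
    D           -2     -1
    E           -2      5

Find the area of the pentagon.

51.5

Apply Gauss's area formula: 2A = Σ (x_i·y_{i+1} − x_{i+1}·y_i), indices taken mod 5.
Cross-terms: -44, -20, -5, -12, -22  ⇒  Σ = -103
Area = |Σ|/2 = 51.5.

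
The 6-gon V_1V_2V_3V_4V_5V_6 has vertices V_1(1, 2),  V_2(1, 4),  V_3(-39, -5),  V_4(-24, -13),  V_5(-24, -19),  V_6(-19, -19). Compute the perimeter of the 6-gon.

|V_1V_2| = √((0)² + (2)²) = √4 = 2
|V_2V_3| = √((-40)² + (-9)²) = √1681 = 41
|V_3V_4| = √((15)² + (-8)²) = √289 = 17
|V_4V_5| = √((0)² + (-6)²) = √36 = 6
|V_5V_6| = √((5)² + (0)²) = √25 = 5
|V_6V_1| = √((20)² + (21)²) = √841 = 29
Perimeter = 2 + 41 + 17 + 6 + 5 + 29 = 100.

100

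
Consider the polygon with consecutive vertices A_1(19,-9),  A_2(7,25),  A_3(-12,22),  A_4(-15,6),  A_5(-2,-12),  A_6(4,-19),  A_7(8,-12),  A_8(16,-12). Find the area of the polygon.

Apply the surveyor's formula: 2A = Σ (x_i·y_{i+1} − x_{i+1}·y_i), indices taken mod 8.
Σ = (538) + (454) + (258) + (192) + (86) + (104) + (96) + (84) = 1812
Area = |Σ|/2 = 906.

906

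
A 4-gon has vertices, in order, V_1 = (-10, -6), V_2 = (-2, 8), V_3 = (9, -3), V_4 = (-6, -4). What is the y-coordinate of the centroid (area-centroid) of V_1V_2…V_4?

Apply the shoelace formula. First the cross-terms c_i = x_i·y_{i+1} − x_{i+1}·y_i:
  -92, -66, -54, -4  ⇒  2A = -216, A = -108.
Then Σ (y_i + y_{i+1})·c_i = -96, so ȳ = -96 / (6·(-108)) = 4/27.

4/27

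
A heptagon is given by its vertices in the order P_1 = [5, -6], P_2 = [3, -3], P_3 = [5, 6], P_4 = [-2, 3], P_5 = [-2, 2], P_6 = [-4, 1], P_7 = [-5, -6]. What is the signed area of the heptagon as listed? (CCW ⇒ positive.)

Apply Gauss's area formula: 2A = Σ (x_i·y_{i+1} − x_{i+1}·y_i), indices taken mod 7.
Σ = (3) + (33) + (27) + (2) + (6) + (29) + (60) = 160
Signed area = Σ/2 = 80 (positive ⇒ counter-clockwise traversal).

80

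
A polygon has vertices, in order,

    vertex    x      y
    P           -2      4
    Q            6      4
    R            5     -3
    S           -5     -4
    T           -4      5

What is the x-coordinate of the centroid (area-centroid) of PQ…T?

Apply Gauss's area formula. First the cross-terms c_i = x_i·y_{i+1} − x_{i+1}·y_i:
  -32, -38, -35, -41, -6  ⇒  2A = -152, A = -76.
Then Σ (x_i + x_{i+1})·c_i = -141, so x̄ = -141 / (6·(-76)) = 47/152.

47/152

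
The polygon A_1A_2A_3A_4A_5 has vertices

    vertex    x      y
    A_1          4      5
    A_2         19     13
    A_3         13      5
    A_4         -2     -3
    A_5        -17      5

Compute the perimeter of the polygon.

82

|A_1A_2| = √((15)² + (8)²) = √289 = 17
|A_2A_3| = √((-6)² + (-8)²) = √100 = 10
|A_3A_4| = √((-15)² + (-8)²) = √289 = 17
|A_4A_5| = √((-15)² + (8)²) = √289 = 17
|A_5A_1| = √((21)² + (0)²) = √441 = 21
Perimeter = 17 + 10 + 17 + 17 + 21 = 82.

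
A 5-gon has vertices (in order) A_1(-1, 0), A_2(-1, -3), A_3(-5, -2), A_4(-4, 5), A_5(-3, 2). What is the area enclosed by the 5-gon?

17

Σ = (3) + (-13) + (-33) + (7) + (2) = -34
Area = |Σ|/2 = 17.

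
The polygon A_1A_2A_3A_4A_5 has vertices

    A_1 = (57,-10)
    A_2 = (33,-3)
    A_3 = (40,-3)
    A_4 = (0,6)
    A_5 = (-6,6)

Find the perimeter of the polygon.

144

|A_1A_2| = √((-24)² + (7)²) = √625 = 25
|A_2A_3| = √((7)² + (0)²) = √49 = 7
|A_3A_4| = √((-40)² + (9)²) = √1681 = 41
|A_4A_5| = √((-6)² + (0)²) = √36 = 6
|A_5A_1| = √((63)² + (-16)²) = √4225 = 65
Perimeter = 25 + 7 + 41 + 6 + 65 = 144.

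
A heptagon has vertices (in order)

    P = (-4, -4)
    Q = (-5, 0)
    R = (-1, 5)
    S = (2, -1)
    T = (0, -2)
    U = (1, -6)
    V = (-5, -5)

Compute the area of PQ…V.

45.5

Apply the shoelace formula: 2A = Σ (x_i·y_{i+1} − x_{i+1}·y_i), indices taken mod 7.
Σ = (-20) + (-25) + (-9) + (-4) + (2) + (-35) + (0) = -91
Area = |Σ|/2 = 45.5.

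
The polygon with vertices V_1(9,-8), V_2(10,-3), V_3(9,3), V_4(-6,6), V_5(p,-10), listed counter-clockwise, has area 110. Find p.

8

The doubled signed area Σ (x_i y_{i+1} − x_{i+1} y_i) is linear in p.
With p=0 it equals 332; the coefficient of p is -14 (from the two edges through V_5).
So -14·p + 332 = 2·110 = 220 ⇒ p = 8.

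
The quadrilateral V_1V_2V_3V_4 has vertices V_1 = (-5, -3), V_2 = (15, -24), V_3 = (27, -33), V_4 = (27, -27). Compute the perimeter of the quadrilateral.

90

|V_1V_2| = √((20)² + (-21)²) = √841 = 29
|V_2V_3| = √((12)² + (-9)²) = √225 = 15
|V_3V_4| = √((0)² + (6)²) = √36 = 6
|V_4V_1| = √((-32)² + (24)²) = √1600 = 40
Perimeter = 29 + 15 + 6 + 40 = 90.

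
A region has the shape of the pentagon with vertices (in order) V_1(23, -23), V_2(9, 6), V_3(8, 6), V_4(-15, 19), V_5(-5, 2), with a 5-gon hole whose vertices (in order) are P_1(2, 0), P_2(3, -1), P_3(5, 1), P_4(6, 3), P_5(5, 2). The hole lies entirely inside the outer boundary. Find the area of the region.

Outer boundary:
Σ = (345) + (6) + (242) + (65) + (69) = 727
Area = |Σ|/2 = 363.5.
Hole:
Apply the shoelace (surveyor's) formula: 2A = Σ (x_i·y_{i+1} − x_{i+1}·y_i), indices taken mod 5.
Σ = (-2) + (8) + (9) + (-3) + (-4) = 8
Area = |Σ|/2 = 4.
Net area = 363.5 − 4 = 359.5.

359.5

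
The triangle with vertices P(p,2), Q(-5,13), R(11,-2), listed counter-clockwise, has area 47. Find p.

13

The doubled signed area Σ (x_i y_{i+1} − x_{i+1} y_i) is linear in p.
With p=0 it equals -101; the coefficient of p is 15 (from the two edges through P).
So 15·p + -101 = 2·47 = 94 ⇒ p = 13.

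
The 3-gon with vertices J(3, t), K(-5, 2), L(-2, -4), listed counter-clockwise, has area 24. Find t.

The doubled signed area Σ (x_i y_{i+1} − x_{i+1} y_i) is linear in t.
With t=0 it equals 42; the coefficient of t is 3 (from the two edges through J).
So 3·t + 42 = 2·24 = 48 ⇒ t = 2.

2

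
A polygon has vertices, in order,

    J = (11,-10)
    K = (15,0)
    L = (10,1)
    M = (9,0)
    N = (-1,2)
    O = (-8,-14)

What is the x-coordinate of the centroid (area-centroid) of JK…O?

260/73

Apply the shoelace formula. First the cross-terms c_i = x_i·y_{i+1} − x_{i+1}·y_i:
  150, 15, -9, 18, 30, 234  ⇒  2A = 438, A = 219.
Then Σ (x_i + x_{i+1})·c_i = 4680, so x̄ = 4680 / (6·219) = 260/73.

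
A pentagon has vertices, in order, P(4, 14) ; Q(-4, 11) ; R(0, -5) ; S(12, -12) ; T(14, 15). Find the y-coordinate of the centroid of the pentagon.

Apply Gauss's area formula. First the cross-terms c_i = x_i·y_{i+1} − x_{i+1}·y_i:
  100, 20, 60, 348, 136  ⇒  2A = 664, A = 332.
Then Σ (y_i + y_{i+1})·c_i = 6588, so ȳ = 6588 / (6·332) = 549/166.

549/166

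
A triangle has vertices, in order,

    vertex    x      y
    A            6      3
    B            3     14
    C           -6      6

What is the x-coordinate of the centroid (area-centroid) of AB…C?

Apply the shoelace formula. First the cross-terms c_i = x_i·y_{i+1} − x_{i+1}·y_i:
  75, 102, -54  ⇒  2A = 123, A = 61.5.
Then Σ (x_i + x_{i+1})·c_i = 369, so x̄ = 369 / (6·61.5) = 1.

1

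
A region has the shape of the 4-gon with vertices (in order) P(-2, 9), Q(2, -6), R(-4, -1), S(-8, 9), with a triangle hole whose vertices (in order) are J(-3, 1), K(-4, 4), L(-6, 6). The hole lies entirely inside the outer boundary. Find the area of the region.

Outer boundary:
P→Q: (-2)(-6) − (2)(9) = -6
Q→R: (2)(-1) − (-4)(-6) = -26
R→S: (-4)(9) − (-8)(-1) = -44
S→P: (-8)(9) − (-2)(9) = -54
Σ = -130
Area = |Σ|/2 = 65.
Hole:
Apply the surveyor's formula: 2A = Σ (x_i·y_{i+1} − x_{i+1}·y_i), indices taken mod 3.
Cross-terms: -8, 0, 12  ⇒  Σ = 4
Area = |Σ|/2 = 2.
Net area = 65 − 2 = 63.

63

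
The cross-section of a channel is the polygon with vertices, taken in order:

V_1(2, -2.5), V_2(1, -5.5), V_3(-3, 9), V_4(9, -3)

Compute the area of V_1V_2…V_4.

52.25

Apply the shoelace (surveyor's) formula: 2A = Σ (x_i·y_{i+1} − x_{i+1}·y_i), indices taken mod 4.
Cross-terms: -8.5, -7.5, -72, -16.5  ⇒  Σ = -104.5
Area = |Σ|/2 = 52.25.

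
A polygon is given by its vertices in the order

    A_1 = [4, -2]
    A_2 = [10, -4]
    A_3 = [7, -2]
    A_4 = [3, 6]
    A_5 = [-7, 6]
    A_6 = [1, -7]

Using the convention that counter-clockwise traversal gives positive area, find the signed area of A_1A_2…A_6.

94.5

Apply the surveyor's formula: 2A = Σ (x_i·y_{i+1} − x_{i+1}·y_i), indices taken mod 6.
Σ = (4) + (8) + (48) + (60) + (43) + (26) = 189
Signed area = Σ/2 = 94.5 (positive ⇒ counter-clockwise traversal).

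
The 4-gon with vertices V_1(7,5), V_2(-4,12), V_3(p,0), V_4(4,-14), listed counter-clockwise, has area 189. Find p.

-6

Write out the shoelace sum; only the two edges meeting at V_3 involve p:
2·Area = [((-4)·0 − p·12) + (p·(-14) − 4·0)] + 222
       = -26·p + 222 = 378
⇒ p = -6.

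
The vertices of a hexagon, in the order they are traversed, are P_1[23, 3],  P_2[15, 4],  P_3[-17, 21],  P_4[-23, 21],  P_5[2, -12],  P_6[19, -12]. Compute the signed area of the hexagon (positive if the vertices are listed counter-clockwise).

Cross-terms: 47, 383, 126, 234, 204, 333  ⇒  Σ = 1327
Signed area = Σ/2 = 663.5 (positive ⇒ counter-clockwise traversal).

663.5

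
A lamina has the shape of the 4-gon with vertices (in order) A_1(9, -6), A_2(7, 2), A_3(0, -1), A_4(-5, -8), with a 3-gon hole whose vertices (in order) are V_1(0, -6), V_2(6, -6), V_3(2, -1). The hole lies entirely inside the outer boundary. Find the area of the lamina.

60

Outer boundary:
Apply the shoelace formula: 2A = Σ (x_i·y_{i+1} − x_{i+1}·y_i), indices taken mod 4.
Σ = (60) + (-7) + (-5) + (102) = 150
Area = |Σ|/2 = 75.
Hole:
Apply the surveyor's formula: 2A = Σ (x_i·y_{i+1} − x_{i+1}·y_i), indices taken mod 3.
Cross-terms: 36, 6, -12  ⇒  Σ = 30
Area = |Σ|/2 = 15.
Net area = 75 − 15 = 60.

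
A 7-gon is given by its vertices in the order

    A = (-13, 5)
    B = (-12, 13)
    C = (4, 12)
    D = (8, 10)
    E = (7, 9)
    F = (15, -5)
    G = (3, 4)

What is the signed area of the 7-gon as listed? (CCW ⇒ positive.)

Cross-terms: -109, -196, -56, 2, -170, 75, 67  ⇒  Σ = -387
Signed area = Σ/2 = -193.5 (negative ⇒ clockwise traversal).

-193.5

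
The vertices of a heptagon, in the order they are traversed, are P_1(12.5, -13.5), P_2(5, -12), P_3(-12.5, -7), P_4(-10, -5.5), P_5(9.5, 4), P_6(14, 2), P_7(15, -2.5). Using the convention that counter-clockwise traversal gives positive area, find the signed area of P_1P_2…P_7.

-264.875

Apply Gauss's area formula: 2A = Σ (x_i·y_{i+1} − x_{i+1}·y_i), indices taken mod 7.
Cross-terms: -82.5, -185, -1.25, 12.25, -37, -65, -171.25  ⇒  Σ = -529.75
Signed area = Σ/2 = -264.875 (negative ⇒ clockwise traversal).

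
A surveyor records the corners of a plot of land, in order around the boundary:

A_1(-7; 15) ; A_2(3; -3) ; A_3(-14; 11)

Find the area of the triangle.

Apply the shoelace (surveyor's) formula: 2A = Σ (x_i·y_{i+1} − x_{i+1}·y_i), indices taken mod 3.
Σ = (-24) + (-9) + (-133) = -166
Area = |Σ|/2 = 83.

83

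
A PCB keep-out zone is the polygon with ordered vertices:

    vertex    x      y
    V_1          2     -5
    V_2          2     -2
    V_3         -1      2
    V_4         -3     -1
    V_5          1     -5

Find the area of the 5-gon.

18

Σ = (6) + (2) + (7) + (16) + (5) = 36
Area = |Σ|/2 = 18.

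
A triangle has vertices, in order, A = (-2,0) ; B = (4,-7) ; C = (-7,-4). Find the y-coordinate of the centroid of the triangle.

Apply the shoelace formula. First the cross-terms c_i = x_i·y_{i+1} − x_{i+1}·y_i:
  14, -65, -8  ⇒  2A = -59, A = -29.5.
Then Σ (y_i + y_{i+1})·c_i = 649, so ȳ = 649 / (6·(-29.5)) = -11/3.

-11/3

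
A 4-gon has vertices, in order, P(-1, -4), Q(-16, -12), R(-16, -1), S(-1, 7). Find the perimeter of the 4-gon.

56

|PQ| = √((-15)² + (-8)²) = √289 = 17
|QR| = √((0)² + (11)²) = √121 = 11
|RS| = √((15)² + (8)²) = √289 = 17
|SP| = √((0)² + (-11)²) = √121 = 11
Perimeter = 17 + 11 + 17 + 11 = 56.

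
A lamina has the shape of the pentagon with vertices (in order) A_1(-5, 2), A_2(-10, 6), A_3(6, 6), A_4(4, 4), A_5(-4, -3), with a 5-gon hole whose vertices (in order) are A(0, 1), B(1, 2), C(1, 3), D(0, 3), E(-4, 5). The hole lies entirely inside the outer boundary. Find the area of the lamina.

Outer boundary:
Apply the shoelace (surveyor's) formula: 2A = Σ (x_i·y_{i+1} − x_{i+1}·y_i), indices taken mod 5.
Σ = (-10) + (-96) + (0) + (4) + (-23) = -125
Area = |Σ|/2 = 62.5.
Hole:
Σ = (-1) + (1) + (3) + (12) + (-4) = 11
Area = |Σ|/2 = 5.5.
Net area = 62.5 − 5.5 = 57.

57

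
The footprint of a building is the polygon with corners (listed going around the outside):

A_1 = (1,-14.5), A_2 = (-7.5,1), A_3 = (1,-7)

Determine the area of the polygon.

31.875

Apply Gauss's area formula: 2A = Σ (x_i·y_{i+1} − x_{i+1}·y_i), indices taken mod 3.
Cross-terms: -107.75, 51.5, -7.5  ⇒  Σ = -63.75
Area = |Σ|/2 = 31.875.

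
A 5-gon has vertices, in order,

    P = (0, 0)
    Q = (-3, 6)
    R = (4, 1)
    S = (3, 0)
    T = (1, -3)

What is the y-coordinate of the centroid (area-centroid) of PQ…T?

Apply Gauss's area formula. First the cross-terms c_i = x_i·y_{i+1} − x_{i+1}·y_i:
  0, -27, -3, -9, 0  ⇒  2A = -39, A = -19.5.
Then Σ (y_i + y_{i+1})·c_i = -165, so ȳ = -165 / (6·(-19.5)) = 55/39.

55/39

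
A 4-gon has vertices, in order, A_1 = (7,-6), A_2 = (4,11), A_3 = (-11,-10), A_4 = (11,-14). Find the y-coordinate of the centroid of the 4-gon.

Apply the shoelace formula. First the cross-terms c_i = x_i·y_{i+1} − x_{i+1}·y_i:
  101, 81, 264, 32  ⇒  2A = 478, A = 239.
Then Σ (y_i + y_{i+1})·c_i = -6390, so ȳ = -6390 / (6·239) = -1065/239.

-1065/239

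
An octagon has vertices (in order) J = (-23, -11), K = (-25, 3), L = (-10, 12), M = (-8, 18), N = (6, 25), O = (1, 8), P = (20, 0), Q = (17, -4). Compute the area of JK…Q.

751

Σ = (-344) + (-270) + (-84) + (-308) + (23) + (-160) + (-80) + (-279) = -1502
Area = |Σ|/2 = 751.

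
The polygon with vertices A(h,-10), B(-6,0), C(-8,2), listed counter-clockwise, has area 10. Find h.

Write out the shoelace sum; only the two edges meeting at A involve h:
2·Area = [((-8)·(-10) − h·2) + (h·0 − (-6)·(-10))] + -12
       = -2·h + 8 = 20
⇒ h = -6.

-6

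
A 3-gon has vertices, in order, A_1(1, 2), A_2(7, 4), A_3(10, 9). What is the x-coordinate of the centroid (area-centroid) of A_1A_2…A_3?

Apply the surveyor's formula. First the cross-terms c_i = x_i·y_{i+1} − x_{i+1}·y_i:
  -10, 23, 11  ⇒  2A = 24, A = 12.
Then Σ (x_i + x_{i+1})·c_i = 432, so x̄ = 432 / (6·12) = 6.

6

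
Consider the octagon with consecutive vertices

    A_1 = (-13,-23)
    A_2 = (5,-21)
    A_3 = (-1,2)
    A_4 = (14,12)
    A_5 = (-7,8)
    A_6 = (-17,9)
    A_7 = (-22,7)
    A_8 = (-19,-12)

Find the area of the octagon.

Apply the shoelace formula: 2A = Σ (x_i·y_{i+1} − x_{i+1}·y_i), indices taken mod 8.
Σ = (388) + (-11) + (-40) + (196) + (73) + (79) + (397) + (281) = 1363
Area = |Σ|/2 = 681.5.

681.5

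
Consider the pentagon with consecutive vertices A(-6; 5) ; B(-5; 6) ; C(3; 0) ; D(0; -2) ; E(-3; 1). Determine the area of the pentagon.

Cross-terms: -11, -18, -6, -6, -9  ⇒  Σ = -50
Area = |Σ|/2 = 25.

25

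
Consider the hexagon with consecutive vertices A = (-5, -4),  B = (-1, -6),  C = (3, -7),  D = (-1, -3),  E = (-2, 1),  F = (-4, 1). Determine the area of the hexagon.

Apply the shoelace (surveyor's) formula: 2A = Σ (x_i·y_{i+1} − x_{i+1}·y_i), indices taken mod 6.
Σ = (26) + (25) + (-16) + (-7) + (2) + (21) = 51
Area = |Σ|/2 = 25.5.

25.5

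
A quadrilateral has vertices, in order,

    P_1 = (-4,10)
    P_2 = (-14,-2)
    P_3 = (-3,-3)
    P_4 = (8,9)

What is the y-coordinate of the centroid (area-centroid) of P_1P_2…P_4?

Apply the shoelace (surveyor's) formula. First the cross-terms c_i = x_i·y_{i+1} − x_{i+1}·y_i:
  148, 36, -3, 116  ⇒  2A = 297, A = 148.5.
Then Σ (y_i + y_{i+1})·c_i = 3190, so ȳ = 3190 / (6·148.5) = 290/81.

290/81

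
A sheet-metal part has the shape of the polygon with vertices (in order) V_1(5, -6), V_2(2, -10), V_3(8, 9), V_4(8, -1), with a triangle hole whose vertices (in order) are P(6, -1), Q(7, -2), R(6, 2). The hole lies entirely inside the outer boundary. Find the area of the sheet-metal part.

30

Outer boundary:
Apply the shoelace formula: 2A = Σ (x_i·y_{i+1} − x_{i+1}·y_i), indices taken mod 4.
Cross-terms: -38, 98, -80, -43  ⇒  Σ = -63
Area = |Σ|/2 = 31.5.
Hole:
Apply the surveyor's formula: 2A = Σ (x_i·y_{i+1} − x_{i+1}·y_i), indices taken mod 3.
Σ = (-5) + (26) + (-18) = 3
Area = |Σ|/2 = 1.5.
Net area = 31.5 − 1.5 = 30.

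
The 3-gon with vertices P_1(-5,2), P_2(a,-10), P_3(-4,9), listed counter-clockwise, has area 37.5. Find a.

Write out the shoelace sum; only the two edges meeting at P_2 involve a:
2·Area = [((-5)·(-10) − a·2) + (a·9 − (-4)·(-10))] + 37
       = 7·a + 47 = 75
⇒ a = 4.

4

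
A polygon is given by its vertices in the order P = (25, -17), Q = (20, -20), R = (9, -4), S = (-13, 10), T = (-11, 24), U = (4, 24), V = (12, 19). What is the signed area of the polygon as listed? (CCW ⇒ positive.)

Apply the shoelace formula: 2A = Σ (x_i·y_{i+1} − x_{i+1}·y_i), indices taken mod 7.
Cross-terms: -160, 100, 38, -202, -360, -212, -679  ⇒  Σ = -1475
Signed area = Σ/2 = -737.5 (negative ⇒ clockwise traversal).

-737.5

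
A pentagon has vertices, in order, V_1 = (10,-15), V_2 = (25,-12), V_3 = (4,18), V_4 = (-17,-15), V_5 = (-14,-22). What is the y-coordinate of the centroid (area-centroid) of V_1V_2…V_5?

Apply the surveyor's formula. First the cross-terms c_i = x_i·y_{i+1} − x_{i+1}·y_i:
  255, 498, 246, 164, 430  ⇒  2A = 1593, A = 796.5.
Then Σ (y_i + y_{i+1})·c_i = -25137, so ȳ = -25137 / (6·796.5) = -931/177.

-931/177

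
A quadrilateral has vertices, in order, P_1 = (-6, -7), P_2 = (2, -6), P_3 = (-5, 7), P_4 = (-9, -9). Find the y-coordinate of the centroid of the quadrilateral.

Apply the surveyor's formula. First the cross-terms c_i = x_i·y_{i+1} − x_{i+1}·y_i:
  50, -16, 108, 9  ⇒  2A = 151, A = 75.5.
Then Σ (y_i + y_{i+1})·c_i = -1026, so ȳ = -1026 / (6·75.5) = -342/151.

-342/151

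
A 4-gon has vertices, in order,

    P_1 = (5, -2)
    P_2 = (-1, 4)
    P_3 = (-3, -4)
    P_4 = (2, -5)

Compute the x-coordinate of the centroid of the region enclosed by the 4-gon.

Apply the surveyor's formula. First the cross-terms c_i = x_i·y_{i+1} − x_{i+1}·y_i:
  18, 16, 23, 21  ⇒  2A = 78, A = 39.
Then Σ (x_i + x_{i+1})·c_i = 132, so x̄ = 132 / (6·39) = 22/39.

22/39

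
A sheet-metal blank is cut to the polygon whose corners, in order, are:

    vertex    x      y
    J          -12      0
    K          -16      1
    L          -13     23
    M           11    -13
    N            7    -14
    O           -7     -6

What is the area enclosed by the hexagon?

Apply Gauss's area formula: 2A = Σ (x_i·y_{i+1} − x_{i+1}·y_i), indices taken mod 6.
Σ = (-12) + (-355) + (-84) + (-63) + (-140) + (-72) = -726
Area = |Σ|/2 = 363.

363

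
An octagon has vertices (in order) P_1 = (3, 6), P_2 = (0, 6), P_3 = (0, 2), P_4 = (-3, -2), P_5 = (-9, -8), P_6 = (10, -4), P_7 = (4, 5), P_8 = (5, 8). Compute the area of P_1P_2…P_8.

Cross-terms: 18, 0, 6, 6, 116, 66, 7, 6  ⇒  Σ = 225
Area = |Σ|/2 = 112.5.

112.5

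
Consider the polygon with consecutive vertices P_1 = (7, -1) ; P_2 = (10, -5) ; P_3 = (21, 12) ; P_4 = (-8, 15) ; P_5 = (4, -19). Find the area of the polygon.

416

P_1→P_2: (7)(-5) − (10)(-1) = -25
P_2→P_3: (10)(12) − (21)(-5) = 225
P_3→P_4: (21)(15) − (-8)(12) = 411
P_4→P_5: (-8)(-19) − (4)(15) = 92
P_5→P_1: (4)(-1) − (7)(-19) = 129
Σ = 832
Area = |Σ|/2 = 416.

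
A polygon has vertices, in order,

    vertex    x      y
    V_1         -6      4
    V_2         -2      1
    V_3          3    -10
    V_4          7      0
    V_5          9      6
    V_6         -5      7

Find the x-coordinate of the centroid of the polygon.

167/82

Apply the shoelace (surveyor's) formula. First the cross-terms c_i = x_i·y_{i+1} − x_{i+1}·y_i:
  2, 17, 70, 42, 93, 22  ⇒  2A = 246, A = 123.
Then Σ (x_i + x_{i+1})·c_i = 1503, so x̄ = 1503 / (6·123) = 167/82.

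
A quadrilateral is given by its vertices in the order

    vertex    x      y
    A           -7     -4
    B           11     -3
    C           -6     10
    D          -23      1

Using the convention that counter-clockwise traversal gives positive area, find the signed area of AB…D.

Apply the surveyor's formula: 2A = Σ (x_i·y_{i+1} − x_{i+1}·y_i), indices taken mod 4.
Σ = (65) + (92) + (224) + (99) = 480
Signed area = Σ/2 = 240 (positive ⇒ counter-clockwise traversal).

240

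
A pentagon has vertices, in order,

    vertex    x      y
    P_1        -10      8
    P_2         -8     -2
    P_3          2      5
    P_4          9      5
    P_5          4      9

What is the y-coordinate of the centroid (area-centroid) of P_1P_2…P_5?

Apply the shoelace (surveyor's) formula. First the cross-terms c_i = x_i·y_{i+1} − x_{i+1}·y_i:
  84, -36, -35, 61, 122  ⇒  2A = 196, A = 98.
Then Σ (y_i + y_{i+1})·c_i = 2974, so ȳ = 2974 / (6·98) = 1487/294.

1487/294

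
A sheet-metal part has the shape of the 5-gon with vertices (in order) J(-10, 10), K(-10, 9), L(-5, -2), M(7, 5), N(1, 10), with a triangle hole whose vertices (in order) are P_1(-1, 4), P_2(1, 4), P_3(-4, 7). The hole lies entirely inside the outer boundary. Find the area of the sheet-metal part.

Outer boundary:
Σ = (10) + (65) + (-11) + (65) + (110) = 239
Area = |Σ|/2 = 119.5.
Hole:
Σ = (-8) + (23) + (-9) = 6
Area = |Σ|/2 = 3.
Net area = 119.5 − 3 = 116.5.

116.5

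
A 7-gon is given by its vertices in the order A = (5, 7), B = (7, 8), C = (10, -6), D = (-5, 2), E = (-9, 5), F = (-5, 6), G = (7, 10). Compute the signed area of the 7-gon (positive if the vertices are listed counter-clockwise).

Apply the shoelace formula: 2A = Σ (x_i·y_{i+1} − x_{i+1}·y_i), indices taken mod 7.
Cross-terms: -9, -122, -10, -7, -29, -92, -1  ⇒  Σ = -270
Signed area = Σ/2 = -135 (negative ⇒ clockwise traversal).

-135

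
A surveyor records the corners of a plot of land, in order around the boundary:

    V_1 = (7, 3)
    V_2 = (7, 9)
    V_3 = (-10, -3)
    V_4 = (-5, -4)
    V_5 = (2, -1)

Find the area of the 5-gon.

Apply the shoelace formula: 2A = Σ (x_i·y_{i+1} − x_{i+1}·y_i), indices taken mod 5.
V_1→V_2: (7)(9) − (7)(3) = 42
V_2→V_3: (7)(-3) − (-10)(9) = 69
V_3→V_4: (-10)(-4) − (-5)(-3) = 25
V_4→V_5: (-5)(-1) − (2)(-4) = 13
V_5→V_1: (2)(3) − (7)(-1) = 13
Σ = 162
Area = |Σ|/2 = 81.

81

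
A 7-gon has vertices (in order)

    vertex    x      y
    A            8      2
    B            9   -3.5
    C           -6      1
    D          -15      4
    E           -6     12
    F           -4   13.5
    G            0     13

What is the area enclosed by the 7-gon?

206

Apply the surveyor's formula: 2A = Σ (x_i·y_{i+1} − x_{i+1}·y_i), indices taken mod 7.
Σ = (-46) + (-12) + (-9) + (-156) + (-33) + (-52) + (-104) = -412
Area = |Σ|/2 = 206.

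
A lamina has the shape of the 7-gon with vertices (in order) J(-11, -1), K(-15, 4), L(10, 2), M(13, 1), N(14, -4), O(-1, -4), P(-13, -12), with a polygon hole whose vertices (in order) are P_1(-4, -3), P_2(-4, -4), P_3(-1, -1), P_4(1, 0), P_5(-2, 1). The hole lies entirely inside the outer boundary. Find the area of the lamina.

207

Outer boundary:
Apply Gauss's area formula: 2A = Σ (x_i·y_{i+1} − x_{i+1}·y_i), indices taken mod 7.
Σ = (-59) + (-70) + (-16) + (-66) + (-60) + (-40) + (-119) = -430
Area = |Σ|/2 = 215.
Hole:
P_1→P_2: (-4)(-4) − (-4)(-3) = 4
P_2→P_3: (-4)(-1) − (-1)(-4) = 0
P_3→P_4: (-1)(0) − (1)(-1) = 1
P_4→P_5: (1)(1) − (-2)(0) = 1
P_5→P_1: (-2)(-3) − (-4)(1) = 10
Σ = 16
Area = |Σ|/2 = 8.
Net area = 215 − 8 = 207.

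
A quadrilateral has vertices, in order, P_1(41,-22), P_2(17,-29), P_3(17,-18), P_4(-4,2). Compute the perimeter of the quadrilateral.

116

|P_1P_2| = √((-24)² + (-7)²) = √625 = 25
|P_2P_3| = √((0)² + (11)²) = √121 = 11
|P_3P_4| = √((-21)² + (20)²) = √841 = 29
|P_4P_1| = √((45)² + (-24)²) = √2601 = 51
Perimeter = 25 + 11 + 29 + 51 = 116.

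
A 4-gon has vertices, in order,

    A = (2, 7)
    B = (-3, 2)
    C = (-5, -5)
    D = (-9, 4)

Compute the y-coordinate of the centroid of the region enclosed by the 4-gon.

Apply the shoelace (surveyor's) formula. First the cross-terms c_i = x_i·y_{i+1} − x_{i+1}·y_i:
  25, 25, -65, -71  ⇒  2A = -86, A = -43.
Then Σ (y_i + y_{i+1})·c_i = -566, so ȳ = -566 / (6·(-43)) = 283/129.

283/129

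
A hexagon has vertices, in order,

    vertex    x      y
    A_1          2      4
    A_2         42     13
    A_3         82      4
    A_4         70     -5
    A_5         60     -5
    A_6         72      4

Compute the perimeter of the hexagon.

|A_1A_2| = √((40)² + (9)²) = √1681 = 41
|A_2A_3| = √((40)² + (-9)²) = √1681 = 41
|A_3A_4| = √((-12)² + (-9)²) = √225 = 15
|A_4A_5| = √((-10)² + (0)²) = √100 = 10
|A_5A_6| = √((12)² + (9)²) = √225 = 15
|A_6A_1| = √((-70)² + (0)²) = √4900 = 70
Perimeter = 41 + 41 + 15 + 10 + 15 + 70 = 192.

192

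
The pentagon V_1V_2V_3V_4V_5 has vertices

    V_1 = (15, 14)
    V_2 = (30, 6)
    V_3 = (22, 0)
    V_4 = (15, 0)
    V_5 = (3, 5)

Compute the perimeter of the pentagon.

|V_1V_2| = √((15)² + (-8)²) = √289 = 17
|V_2V_3| = √((-8)² + (-6)²) = √100 = 10
|V_3V_4| = √((-7)² + (0)²) = √49 = 7
|V_4V_5| = √((-12)² + (5)²) = √169 = 13
|V_5V_1| = √((12)² + (9)²) = √225 = 15
Perimeter = 17 + 10 + 7 + 13 + 15 = 62.

62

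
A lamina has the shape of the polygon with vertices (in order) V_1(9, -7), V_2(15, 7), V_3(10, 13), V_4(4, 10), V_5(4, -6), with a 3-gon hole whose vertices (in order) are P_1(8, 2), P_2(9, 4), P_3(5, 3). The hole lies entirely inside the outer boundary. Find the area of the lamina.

148

Outer boundary:
Apply Gauss's area formula: 2A = Σ (x_i·y_{i+1} − x_{i+1}·y_i), indices taken mod 5.
V_1→V_2: (9)(7) − (15)(-7) = 168
V_2→V_3: (15)(13) − (10)(7) = 125
V_3→V_4: (10)(10) − (4)(13) = 48
V_4→V_5: (4)(-6) − (4)(10) = -64
V_5→V_1: (4)(-7) − (9)(-6) = 26
Σ = 303
Area = |Σ|/2 = 151.5.
Hole:
Σ = (14) + (7) + (-14) = 7
Area = |Σ|/2 = 3.5.
Net area = 151.5 − 3.5 = 148.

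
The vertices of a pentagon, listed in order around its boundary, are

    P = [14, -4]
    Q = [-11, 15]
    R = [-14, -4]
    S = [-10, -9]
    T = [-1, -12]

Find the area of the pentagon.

Apply the shoelace formula: 2A = Σ (x_i·y_{i+1} − x_{i+1}·y_i), indices taken mod 5.
Σ = (166) + (254) + (86) + (111) + (172) = 789
Area = |Σ|/2 = 394.5.

394.5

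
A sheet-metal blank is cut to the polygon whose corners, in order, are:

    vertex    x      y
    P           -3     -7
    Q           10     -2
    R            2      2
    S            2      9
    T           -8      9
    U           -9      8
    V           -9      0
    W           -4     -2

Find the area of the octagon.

166.5

Apply the surveyor's formula: 2A = Σ (x_i·y_{i+1} − x_{i+1}·y_i), indices taken mod 8.
Σ = (76) + (24) + (14) + (90) + (17) + (72) + (18) + (22) = 333
Area = |Σ|/2 = 166.5.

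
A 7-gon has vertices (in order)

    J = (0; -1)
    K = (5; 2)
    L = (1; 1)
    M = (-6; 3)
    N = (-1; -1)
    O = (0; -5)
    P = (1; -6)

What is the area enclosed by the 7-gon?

Apply Gauss's area formula: 2A = Σ (x_i·y_{i+1} − x_{i+1}·y_i), indices taken mod 7.
Cross-terms: 5, 3, 9, 9, 5, 5, -1  ⇒  Σ = 35
Area = |Σ|/2 = 17.5.

17.5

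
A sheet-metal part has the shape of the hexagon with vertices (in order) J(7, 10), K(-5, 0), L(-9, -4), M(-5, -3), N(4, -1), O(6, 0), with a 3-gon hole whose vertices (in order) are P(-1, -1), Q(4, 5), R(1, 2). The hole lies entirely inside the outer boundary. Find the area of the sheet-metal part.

78.5

Outer boundary:
Apply the shoelace formula: 2A = Σ (x_i·y_{i+1} − x_{i+1}·y_i), indices taken mod 6.
J→K: (7)(0) − (-5)(10) = 50
K→L: (-5)(-4) − (-9)(0) = 20
L→M: (-9)(-3) − (-5)(-4) = 7
M→N: (-5)(-1) − (4)(-3) = 17
N→O: (4)(0) − (6)(-1) = 6
O→J: (6)(10) − (7)(0) = 60
Σ = 160
Area = |Σ|/2 = 80.
Hole:
Apply the shoelace formula: 2A = Σ (x_i·y_{i+1} − x_{i+1}·y_i), indices taken mod 3.
Cross-terms: -1, 3, 1  ⇒  Σ = 3
Area = |Σ|/2 = 1.5.
Net area = 80 − 1.5 = 78.5.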